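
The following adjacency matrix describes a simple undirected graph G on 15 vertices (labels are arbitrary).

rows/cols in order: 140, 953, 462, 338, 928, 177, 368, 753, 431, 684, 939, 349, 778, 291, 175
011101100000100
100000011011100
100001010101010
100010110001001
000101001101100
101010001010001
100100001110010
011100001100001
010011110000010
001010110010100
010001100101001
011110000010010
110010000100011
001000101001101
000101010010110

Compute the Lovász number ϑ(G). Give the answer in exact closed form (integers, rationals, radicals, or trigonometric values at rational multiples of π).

5

deg(939) = 6; N(939) = {953, 177, 368, 684, 349, 175}.
Vertex 140 has 6 neighbors: 953, 462, 338, 177, 368, 778.
Vertex 338 has 6 neighbors: 140, 928, 368, 753, 349, 175.
Vertex 291 has 6 neighbors: 462, 368, 431, 349, 778, 175.
G on 15 vertices is 6-regular; this is K(6,2), the Kneser graph.
spec(A) ≈ [6.0, 1.0, -3.0] (distinct, 4 d.p.).
Lovász: ϑ = −15(-3)/(6+-1*(-3)) = 5.
= 5.00000… (decimal).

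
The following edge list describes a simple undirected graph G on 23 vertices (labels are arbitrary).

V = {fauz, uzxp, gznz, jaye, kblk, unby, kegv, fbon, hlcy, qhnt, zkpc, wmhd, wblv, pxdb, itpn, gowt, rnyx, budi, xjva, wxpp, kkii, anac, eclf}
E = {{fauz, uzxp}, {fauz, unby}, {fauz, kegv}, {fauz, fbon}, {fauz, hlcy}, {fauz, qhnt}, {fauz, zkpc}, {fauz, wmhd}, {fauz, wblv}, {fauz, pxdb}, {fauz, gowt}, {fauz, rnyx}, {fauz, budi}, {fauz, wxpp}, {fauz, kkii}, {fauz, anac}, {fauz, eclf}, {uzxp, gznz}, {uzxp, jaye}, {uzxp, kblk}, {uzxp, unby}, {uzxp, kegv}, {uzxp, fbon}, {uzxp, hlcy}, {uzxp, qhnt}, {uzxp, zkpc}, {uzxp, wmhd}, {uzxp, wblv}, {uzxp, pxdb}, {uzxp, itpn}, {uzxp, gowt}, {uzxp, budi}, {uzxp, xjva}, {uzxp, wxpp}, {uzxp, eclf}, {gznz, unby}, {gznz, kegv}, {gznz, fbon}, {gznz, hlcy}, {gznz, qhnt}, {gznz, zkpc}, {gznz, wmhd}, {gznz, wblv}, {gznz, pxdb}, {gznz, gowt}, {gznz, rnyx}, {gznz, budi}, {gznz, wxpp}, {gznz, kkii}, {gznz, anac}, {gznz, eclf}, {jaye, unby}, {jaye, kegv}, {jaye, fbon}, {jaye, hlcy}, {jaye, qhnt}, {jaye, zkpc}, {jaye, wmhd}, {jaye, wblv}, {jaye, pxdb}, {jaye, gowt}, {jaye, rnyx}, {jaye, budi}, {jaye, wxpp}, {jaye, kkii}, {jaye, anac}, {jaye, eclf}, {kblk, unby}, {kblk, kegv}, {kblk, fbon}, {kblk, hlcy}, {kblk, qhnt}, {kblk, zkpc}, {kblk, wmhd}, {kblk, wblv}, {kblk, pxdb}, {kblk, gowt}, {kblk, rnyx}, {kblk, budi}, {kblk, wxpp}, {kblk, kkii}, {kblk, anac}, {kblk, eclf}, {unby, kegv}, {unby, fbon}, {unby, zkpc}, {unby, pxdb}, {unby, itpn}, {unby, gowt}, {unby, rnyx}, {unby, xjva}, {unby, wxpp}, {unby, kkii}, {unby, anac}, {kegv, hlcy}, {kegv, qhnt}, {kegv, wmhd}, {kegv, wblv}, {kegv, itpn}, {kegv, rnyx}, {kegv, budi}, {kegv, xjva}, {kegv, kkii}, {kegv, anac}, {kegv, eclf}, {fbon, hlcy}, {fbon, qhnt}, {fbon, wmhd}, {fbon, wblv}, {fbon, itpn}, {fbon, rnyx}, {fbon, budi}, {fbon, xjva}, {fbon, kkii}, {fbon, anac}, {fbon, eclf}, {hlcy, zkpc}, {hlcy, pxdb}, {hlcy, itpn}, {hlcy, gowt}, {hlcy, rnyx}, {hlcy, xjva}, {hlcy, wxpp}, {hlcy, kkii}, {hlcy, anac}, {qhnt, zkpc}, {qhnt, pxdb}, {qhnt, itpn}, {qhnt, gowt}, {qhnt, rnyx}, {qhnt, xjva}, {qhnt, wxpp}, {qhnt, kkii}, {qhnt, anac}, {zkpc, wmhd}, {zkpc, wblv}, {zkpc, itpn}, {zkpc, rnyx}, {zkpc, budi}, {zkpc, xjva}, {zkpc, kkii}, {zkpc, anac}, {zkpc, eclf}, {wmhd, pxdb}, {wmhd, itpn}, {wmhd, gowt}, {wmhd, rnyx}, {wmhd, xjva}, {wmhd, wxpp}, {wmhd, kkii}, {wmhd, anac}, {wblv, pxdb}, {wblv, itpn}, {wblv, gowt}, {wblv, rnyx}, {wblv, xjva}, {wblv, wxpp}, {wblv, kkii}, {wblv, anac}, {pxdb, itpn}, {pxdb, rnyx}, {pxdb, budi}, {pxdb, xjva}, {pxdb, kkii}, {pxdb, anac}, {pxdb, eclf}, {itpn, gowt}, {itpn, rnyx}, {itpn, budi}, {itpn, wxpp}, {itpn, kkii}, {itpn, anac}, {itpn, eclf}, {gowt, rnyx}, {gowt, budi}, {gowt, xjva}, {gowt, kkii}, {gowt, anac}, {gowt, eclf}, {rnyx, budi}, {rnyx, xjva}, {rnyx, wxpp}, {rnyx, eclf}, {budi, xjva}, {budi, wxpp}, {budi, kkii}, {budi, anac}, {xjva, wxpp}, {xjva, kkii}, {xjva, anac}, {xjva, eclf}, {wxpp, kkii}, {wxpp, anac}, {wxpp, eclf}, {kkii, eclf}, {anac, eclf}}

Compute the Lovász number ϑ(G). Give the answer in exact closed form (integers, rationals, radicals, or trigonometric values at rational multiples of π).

deg(zkpc) = 17; N(zkpc) = {fauz, uzxp, gznz, jaye, kblk, unby, hlcy, qhnt, wmhd, wblv, itpn, rnyx, budi, xjva, kkii, anac, eclf}.
N(xjva) = {uzxp, unby, kegv, fbon, hlcy, qhnt, zkpc, wmhd, wblv, pxdb, gowt, rnyx, budi, wxpp, kkii, anac, eclf}, |N(xjva)| = 17.
N(kkii) = {fauz, gznz, jaye, kblk, unby, kegv, fbon, hlcy, qhnt, zkpc, wmhd, wblv, pxdb, itpn, gowt, budi, xjva, wxpp, eclf}, |N(kkii)| = 19.
deg(wxpp) = 17; N(wxpp) = {fauz, uzxp, gznz, jaye, kblk, unby, hlcy, qhnt, wmhd, wblv, itpn, rnyx, budi, xjva, kkii, anac, eclf}.
G = K_{7,6,6,4}: α = 7 = χ(Ḡ), so ϑ = 7.
= 7.00000000… (decimal).
Check 7 ≤ 7 ≤ 7: collapsed.

7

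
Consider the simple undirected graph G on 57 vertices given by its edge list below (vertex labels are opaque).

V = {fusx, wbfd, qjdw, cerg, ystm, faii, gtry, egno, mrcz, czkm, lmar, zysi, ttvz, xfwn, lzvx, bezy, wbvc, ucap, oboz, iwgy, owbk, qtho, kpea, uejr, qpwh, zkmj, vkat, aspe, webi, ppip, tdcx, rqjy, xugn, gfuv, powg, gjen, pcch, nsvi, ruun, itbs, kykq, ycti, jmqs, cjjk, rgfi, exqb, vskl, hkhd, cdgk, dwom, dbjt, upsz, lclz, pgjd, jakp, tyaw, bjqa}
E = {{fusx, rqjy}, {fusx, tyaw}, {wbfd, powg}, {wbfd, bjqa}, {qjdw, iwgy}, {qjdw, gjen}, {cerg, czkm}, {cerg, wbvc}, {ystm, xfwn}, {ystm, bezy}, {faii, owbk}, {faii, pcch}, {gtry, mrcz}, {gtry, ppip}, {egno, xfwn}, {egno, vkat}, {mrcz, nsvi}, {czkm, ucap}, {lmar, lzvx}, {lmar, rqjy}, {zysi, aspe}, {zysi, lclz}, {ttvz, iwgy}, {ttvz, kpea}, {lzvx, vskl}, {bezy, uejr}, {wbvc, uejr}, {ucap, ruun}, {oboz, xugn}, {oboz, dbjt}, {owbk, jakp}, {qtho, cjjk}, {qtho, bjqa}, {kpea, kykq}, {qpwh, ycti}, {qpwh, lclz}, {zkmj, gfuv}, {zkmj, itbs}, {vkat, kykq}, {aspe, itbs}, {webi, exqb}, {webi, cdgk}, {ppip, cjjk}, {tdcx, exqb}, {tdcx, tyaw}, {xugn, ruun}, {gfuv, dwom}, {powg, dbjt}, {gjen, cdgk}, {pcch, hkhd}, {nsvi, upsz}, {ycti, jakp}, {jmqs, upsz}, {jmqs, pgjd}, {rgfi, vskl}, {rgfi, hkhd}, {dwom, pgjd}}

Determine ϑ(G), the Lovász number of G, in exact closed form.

Vertex zkmj has 2 neighbors: gfuv, itbs.
deg(tyaw) = 2; N(tyaw) = {fusx, tdcx}.
Vertex jakp has 2 neighbors: owbk, ycti.
Vertex fusx has 2 neighbors: rqjy, tyaw.
Every vertex has degree 2 (N=57); connected 2-regular on 57 ⇒ C_{57}.
spec(A) ≈ [2.0, 1.9879, 1.9516, 1.8916, 1.8087, 1.7038, 1.5783, 1.4336, 1.2714, 1.0939, 0.9031, 0.7013, 0.491, 0.2747, 0.0551, -0.1652, -0.3834, -0.597, -0.8034, -1.0, -1.1845, -1.3546, -1.5082, -1.6436, -1.7589, -1.853, -1.9245, -1.9727, -1.997] (distinct, 4 d.p.).
Lovász: ϑ = −57(-2*cos(pi/57))/(2+-(-1)*2*cos(pi/57)) = 57*cos(pi/57)/(cos(pi/57) + 1).
ϑ(G) ≈ 28.47834517.
Lovász sandwich 28 ≤ 57*cos(pi/57)/(cos(pi/57) + 1) ≤ 29: both strict.

57*cos(pi/57)/(cos(pi/57) + 1)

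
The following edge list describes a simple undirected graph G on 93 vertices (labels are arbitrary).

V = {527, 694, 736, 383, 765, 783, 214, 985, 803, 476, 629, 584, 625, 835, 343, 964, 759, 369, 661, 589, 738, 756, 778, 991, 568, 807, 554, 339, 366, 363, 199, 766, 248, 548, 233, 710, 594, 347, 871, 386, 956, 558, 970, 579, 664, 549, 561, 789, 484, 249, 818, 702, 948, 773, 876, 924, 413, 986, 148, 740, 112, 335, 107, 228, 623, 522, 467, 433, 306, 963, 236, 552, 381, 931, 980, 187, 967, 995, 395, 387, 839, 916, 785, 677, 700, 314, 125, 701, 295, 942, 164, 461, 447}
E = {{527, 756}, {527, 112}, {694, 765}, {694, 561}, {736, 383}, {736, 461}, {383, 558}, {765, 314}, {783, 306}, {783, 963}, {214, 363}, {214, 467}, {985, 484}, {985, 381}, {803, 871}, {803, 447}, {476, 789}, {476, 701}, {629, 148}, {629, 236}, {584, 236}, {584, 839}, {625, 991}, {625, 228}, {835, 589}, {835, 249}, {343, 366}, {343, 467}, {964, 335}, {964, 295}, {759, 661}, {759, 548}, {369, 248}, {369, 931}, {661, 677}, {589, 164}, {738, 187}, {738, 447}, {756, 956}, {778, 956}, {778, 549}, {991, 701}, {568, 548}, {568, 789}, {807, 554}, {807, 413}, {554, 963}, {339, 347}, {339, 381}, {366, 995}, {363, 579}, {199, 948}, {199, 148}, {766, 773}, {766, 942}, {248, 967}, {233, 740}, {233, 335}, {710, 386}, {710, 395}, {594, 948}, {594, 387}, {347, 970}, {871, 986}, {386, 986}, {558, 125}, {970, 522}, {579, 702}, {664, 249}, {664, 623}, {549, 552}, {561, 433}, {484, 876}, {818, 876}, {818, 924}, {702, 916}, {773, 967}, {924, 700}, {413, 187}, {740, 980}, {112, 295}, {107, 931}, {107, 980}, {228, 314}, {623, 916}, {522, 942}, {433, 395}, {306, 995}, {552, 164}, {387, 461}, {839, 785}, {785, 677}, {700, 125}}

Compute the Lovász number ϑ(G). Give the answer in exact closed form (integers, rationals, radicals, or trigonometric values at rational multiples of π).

93*cos(pi/93)/(cos(pi/93) + 1)

N(306) = {783, 995}, |N(306)| = 2.
N(335) = {964, 233}, |N(335)| = 2.
Vertex 629 has 2 neighbors: 148, 236.
deg(835) = 2; N(835) = {589, 249}.
2-regular, N=93; the odd cycle C_{93}.
A has 47 distinct eigenvalues ≈ [2.0, 1.995437, 1.98177, 1.95906, 1.927411, 1.886968, 1.837916, 1.780477, 1.714914, 1.641527, 1.56065, 1.472651, 1.377934, 1.276929, 1.170098, 1.057928, 0.940931, 0.819641, 0.694611, 0.566411, 0.435627, 0.302856, 0.168702, 0.033779, -0.101298, -0.235913, -0.369452, -0.501305, -0.630871, -0.757558, -0.880788, -1.0, -1.114649, -1.224212, -1.328189, -1.426106, -1.517516, -1.602002, -1.679179, -1.748693, -1.810229, -1.863505, -1.908279, -1.944345, -1.97154, -1.989739, -1.998859].
Lovász (edge-transitive): ϑ = −93·(-2*cos(pi/93))/((2)−(-2*cos(pi/93))) = 93*cos(pi/93)/(cos(pi/93) + 1).
= 46.48673188… (decimal).
Lovász sandwich 46 ≤ 93*cos(pi/93)/(cos(pi/93) + 1) ≤ 47: both strict.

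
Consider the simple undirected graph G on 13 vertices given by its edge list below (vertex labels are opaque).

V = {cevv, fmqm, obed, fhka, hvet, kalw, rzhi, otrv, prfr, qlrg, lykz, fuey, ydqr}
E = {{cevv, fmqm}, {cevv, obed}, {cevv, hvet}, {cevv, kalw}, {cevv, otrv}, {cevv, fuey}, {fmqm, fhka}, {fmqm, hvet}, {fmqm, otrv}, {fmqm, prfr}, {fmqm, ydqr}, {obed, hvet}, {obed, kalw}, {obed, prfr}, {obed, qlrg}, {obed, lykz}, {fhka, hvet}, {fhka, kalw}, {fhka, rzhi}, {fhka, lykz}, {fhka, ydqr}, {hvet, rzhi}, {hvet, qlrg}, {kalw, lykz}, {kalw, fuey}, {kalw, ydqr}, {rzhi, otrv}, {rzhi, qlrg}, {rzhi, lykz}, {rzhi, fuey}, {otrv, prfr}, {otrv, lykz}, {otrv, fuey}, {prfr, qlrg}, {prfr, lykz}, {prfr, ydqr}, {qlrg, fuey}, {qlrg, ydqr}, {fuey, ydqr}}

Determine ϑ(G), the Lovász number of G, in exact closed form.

deg(cevv) = 6; N(cevv) = {fmqm, obed, hvet, kalw, otrv, fuey}.
N(fuey) = {cevv, kalw, rzhi, otrv, qlrg, ydqr}, |N(fuey)| = 6.
N(lykz) = {obed, fhka, kalw, rzhi, otrv, prfr}, |N(lykz)| = 6.
N(fmqm) = {cevv, fhka, hvet, otrv, prfr, ydqr}, |N(fmqm)| = 6.
Every vertex has degree 6 (N=13); strongly regular (13,6,2,3).
A has 3 distinct eigenvalues ≈ [6.0, 1.30278, -2.30278].
λ_max=6, λ_min=-sqrt(13)/2 - 1/2; ϑ = −13·λ_min/(λ_max−λ_min) = sqrt(13).
ϑ(G) ≈ 3.60555128.

sqrt(13)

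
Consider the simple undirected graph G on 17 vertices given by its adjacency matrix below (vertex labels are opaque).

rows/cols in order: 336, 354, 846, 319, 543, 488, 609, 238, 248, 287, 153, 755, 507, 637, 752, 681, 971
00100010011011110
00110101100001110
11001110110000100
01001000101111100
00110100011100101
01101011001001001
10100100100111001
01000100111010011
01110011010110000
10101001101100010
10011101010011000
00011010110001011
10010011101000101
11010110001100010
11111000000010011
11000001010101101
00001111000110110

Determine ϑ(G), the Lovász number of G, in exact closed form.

sqrt(17)

Vertex 609 has 8 neighbors: 336, 846, 488, 248, 755, 507, 637, 971.
N(752) = {336, 354, 846, 319, 543, 507, 681, 971}, |N(752)| = 8.
N(637) = {336, 354, 319, 488, 609, 153, 755, 681}, |N(637)| = 8.
N(681) = {336, 354, 238, 287, 755, 637, 752, 971}, |N(681)| = 8.
G on 17 vertices is 8-regular; Paley(17): SR with (k,λ,μ)=(8,3,4).
A has 3 distinct eigenvalues ≈ [8.0, 1.561553, -2.561553].
Lovász: ϑ = −17(-sqrt(17)/2 - 1/2)/(8+-(-sqrt(17)/2 - 1/2)) = sqrt(17).
ϑ(G) ≈ 4.1231056.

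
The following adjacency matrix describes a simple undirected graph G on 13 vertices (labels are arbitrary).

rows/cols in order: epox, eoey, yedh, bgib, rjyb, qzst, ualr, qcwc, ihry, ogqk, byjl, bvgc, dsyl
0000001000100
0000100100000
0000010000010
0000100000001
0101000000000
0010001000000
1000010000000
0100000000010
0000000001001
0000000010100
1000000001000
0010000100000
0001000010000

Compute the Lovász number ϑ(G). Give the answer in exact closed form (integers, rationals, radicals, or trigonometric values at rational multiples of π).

N(yedh) = {qzst, bvgc}, |N(yedh)| = 2.
N(epox) = {ualr, byjl}, |N(epox)| = 2.
Vertex ogqk has 2 neighbors: ihry, byjl.
N(qcwc) = {eoey, bvgc}, |N(qcwc)| = 2.
13-vertex 2-regular graph: the odd cycle C_{13}.
spec(A) ≈ [2.0, 1.7709, 1.1361, 0.2411, -0.7092, -1.497, -1.9419] (distinct, 4 d.p.).
Lovász (edge-transitive): ϑ = −13·(-2*cos(pi/13))/((2)−(-2*cos(pi/13))) = 13*cos(pi/13)/(cos(pi/13) + 1).
ϑ(G) ≈ 6.404168563.
α=6, χ(Ḡ)=7; ϑ=13*cos(pi/13)/(cos(pi/13) + 1) lies between (both strict).

13*cos(pi/13)/(cos(pi/13) + 1)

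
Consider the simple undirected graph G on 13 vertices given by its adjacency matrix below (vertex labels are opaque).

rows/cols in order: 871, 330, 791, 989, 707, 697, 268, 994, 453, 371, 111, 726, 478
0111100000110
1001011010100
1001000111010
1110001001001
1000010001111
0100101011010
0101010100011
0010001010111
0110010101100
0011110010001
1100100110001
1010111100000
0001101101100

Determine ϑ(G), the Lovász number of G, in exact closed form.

deg(330) = 6; N(330) = {871, 989, 697, 268, 453, 111}.
N(111) = {871, 330, 707, 994, 453, 478}, |N(111)| = 6.
deg(478) = 6; N(478) = {989, 707, 268, 994, 371, 111}.
N(871) = {330, 791, 989, 707, 111, 726}, |N(871)| = 6.
13-vertex 6-regular graph: Paley(13): SR with (k,λ,μ)=(6,2,3).
A has 3 distinct eigenvalues ≈ [6.0, 1.303, -2.303].
ϑ = −N·λ_min/(λ_max−λ_min) = −13·(-sqrt(13)/2 - 1/2)/(6−(-sqrt(13)/2 - 1/2)) = sqrt(13).
= 3.60555128… (decimal).

sqrt(13)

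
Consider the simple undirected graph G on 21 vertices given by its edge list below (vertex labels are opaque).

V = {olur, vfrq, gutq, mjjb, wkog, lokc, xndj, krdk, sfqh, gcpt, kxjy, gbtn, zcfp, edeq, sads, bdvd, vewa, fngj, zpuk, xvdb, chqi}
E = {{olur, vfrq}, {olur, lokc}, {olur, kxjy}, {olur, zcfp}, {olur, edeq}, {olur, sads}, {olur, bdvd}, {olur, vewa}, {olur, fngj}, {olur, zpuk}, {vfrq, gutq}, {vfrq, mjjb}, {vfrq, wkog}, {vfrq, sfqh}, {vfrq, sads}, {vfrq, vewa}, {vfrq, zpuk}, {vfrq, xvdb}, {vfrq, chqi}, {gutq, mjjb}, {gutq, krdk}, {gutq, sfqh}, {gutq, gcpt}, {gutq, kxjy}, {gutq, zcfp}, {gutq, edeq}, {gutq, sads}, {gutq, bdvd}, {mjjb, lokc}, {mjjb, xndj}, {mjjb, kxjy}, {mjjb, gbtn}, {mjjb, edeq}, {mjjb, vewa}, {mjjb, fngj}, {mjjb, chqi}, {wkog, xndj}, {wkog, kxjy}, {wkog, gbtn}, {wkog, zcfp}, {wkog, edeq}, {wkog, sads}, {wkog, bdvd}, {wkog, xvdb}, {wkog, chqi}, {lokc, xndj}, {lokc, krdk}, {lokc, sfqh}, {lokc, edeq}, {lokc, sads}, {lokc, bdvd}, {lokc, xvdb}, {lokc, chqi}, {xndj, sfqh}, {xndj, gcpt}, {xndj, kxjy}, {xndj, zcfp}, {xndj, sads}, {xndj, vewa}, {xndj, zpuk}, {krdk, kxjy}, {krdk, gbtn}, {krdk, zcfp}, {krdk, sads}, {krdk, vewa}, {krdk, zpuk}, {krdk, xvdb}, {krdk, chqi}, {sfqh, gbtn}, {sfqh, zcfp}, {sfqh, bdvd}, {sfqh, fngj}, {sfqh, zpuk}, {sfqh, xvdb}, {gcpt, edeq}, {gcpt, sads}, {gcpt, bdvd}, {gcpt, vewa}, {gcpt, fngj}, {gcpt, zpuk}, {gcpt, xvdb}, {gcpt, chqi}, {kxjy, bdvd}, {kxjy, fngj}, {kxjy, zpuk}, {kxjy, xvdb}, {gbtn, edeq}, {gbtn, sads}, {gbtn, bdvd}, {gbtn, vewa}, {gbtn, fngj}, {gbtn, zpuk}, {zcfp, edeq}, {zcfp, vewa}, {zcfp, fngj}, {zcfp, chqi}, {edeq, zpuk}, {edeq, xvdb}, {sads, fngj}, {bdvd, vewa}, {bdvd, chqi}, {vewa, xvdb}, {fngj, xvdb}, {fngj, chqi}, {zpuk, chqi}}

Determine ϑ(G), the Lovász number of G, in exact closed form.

6

deg(xndj) = 10; N(xndj) = {mjjb, wkog, lokc, sfqh, gcpt, kxjy, zcfp, sads, vewa, zpuk}.
Vertex gcpt has 10 neighbors: gutq, xndj, edeq, sads, bdvd, vewa, fngj, zpuk, xvdb, chqi.
N(chqi) = {vfrq, mjjb, wkog, lokc, krdk, gcpt, zcfp, bdvd, fngj, zpuk}, |N(chqi)| = 10.
Vertex zpuk has 10 neighbors: olur, vfrq, xndj, krdk, sfqh, gcpt, kxjy, gbtn, edeq, chqi.
10-regular, N=21; this is K(7,2), the Kneser graph.
spec(A) ≈ [10.0, 1.0, -4.0] (distinct, 6 d.p.).
λ_max=10, λ_min=-4; ϑ = −21·λ_min/(λ_max−λ_min) = 6.
≈ 6.000000000 (to 9 d.p.).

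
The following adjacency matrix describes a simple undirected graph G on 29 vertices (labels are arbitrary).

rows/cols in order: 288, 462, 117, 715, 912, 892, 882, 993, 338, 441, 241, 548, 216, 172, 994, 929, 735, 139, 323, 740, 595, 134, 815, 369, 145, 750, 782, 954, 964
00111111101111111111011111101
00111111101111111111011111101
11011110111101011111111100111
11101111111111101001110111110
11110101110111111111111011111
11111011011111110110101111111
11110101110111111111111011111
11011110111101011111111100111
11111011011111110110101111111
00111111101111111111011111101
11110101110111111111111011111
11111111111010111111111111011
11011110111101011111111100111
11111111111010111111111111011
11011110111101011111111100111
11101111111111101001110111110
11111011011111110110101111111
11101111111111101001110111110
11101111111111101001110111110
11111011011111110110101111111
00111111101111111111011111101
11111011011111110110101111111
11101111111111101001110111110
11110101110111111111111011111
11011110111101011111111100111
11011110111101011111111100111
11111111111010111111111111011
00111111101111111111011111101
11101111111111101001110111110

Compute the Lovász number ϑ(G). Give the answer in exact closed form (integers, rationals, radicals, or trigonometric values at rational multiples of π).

Vertex 369 has 25 neighbors: 288, 462, 117, 715, 892, 993, 338, 441, 548, 216, 172, 994, 929, 735, 139, 323, 740, 595, 134, 815, 145, 750, 782, 954, 964.
N(548) = {288, 462, 117, 715, 912, 892, 882, 993, 338, 441, 241, 216, 994, 929, 735, 139, 323, 740, 595, 134, 815, 369, 145, 750, 954, 964}, |N(548)| = 26.
Vertex 912 has 25 neighbors: 288, 462, 117, 715, 892, 993, 338, 441, 548, 216, 172, 994, 929, 735, 139, 323, 740, 595, 134, 815, 145, 750, 782, 954, 964.
deg(964) = 23; N(964) = {288, 462, 117, 912, 892, 882, 993, 338, 441, 241, 548, 216, 172, 994, 735, 740, 595, 134, 369, 145, 750, 782, 954}.
K_{6,6,5,5,4,3} (perfect); ϑ(G) = α(G) = max{6,6,5,5,4,3} = 6.
= 6.000000… (decimal).
Lovász sandwich 6 ≤ 6 ≤ 6: collapsed.

6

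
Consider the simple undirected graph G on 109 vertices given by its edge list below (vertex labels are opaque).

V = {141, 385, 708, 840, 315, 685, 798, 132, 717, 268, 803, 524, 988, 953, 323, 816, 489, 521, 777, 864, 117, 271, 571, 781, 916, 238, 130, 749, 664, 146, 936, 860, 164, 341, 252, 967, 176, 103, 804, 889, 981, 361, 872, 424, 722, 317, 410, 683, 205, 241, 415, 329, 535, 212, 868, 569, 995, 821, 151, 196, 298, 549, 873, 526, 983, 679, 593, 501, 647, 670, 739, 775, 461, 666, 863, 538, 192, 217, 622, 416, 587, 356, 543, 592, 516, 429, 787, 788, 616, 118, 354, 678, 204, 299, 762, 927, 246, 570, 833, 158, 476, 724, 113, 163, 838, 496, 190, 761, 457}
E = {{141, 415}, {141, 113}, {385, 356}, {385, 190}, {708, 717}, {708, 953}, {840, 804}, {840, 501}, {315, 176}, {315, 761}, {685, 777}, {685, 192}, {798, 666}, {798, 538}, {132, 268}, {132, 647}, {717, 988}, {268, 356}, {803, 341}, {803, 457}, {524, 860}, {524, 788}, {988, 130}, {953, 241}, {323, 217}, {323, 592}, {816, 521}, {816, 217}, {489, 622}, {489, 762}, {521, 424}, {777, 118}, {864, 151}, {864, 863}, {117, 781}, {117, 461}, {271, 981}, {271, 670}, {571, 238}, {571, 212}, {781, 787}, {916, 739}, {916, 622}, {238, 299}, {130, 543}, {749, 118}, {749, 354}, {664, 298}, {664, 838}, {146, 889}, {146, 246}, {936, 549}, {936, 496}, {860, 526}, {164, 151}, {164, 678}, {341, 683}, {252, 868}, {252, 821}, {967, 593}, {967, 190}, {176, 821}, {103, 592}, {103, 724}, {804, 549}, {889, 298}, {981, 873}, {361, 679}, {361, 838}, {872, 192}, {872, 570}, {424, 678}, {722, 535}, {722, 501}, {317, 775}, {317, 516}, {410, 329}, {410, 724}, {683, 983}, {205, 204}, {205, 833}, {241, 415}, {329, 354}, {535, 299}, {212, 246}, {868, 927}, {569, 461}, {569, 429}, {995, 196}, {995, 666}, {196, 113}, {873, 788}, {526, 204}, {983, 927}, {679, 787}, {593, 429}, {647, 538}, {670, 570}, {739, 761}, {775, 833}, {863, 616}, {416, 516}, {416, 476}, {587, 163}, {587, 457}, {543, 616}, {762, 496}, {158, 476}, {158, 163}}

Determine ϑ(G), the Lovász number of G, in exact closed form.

109*cos(pi/109)/(cos(pi/109) + 1)

Vertex 299 has 2 neighbors: 238, 535.
Vertex 246 has 2 neighbors: 146, 212.
deg(833) = 2; N(833) = {205, 775}.
Vertex 317 has 2 neighbors: 775, 516.
2-regular, N=109; this is C_{109}, the 109-cycle.
A has 55 distinct eigenvalues ≈ [2.0, 1.9967, 1.9867, 1.9702, 1.9471, 1.9175, 1.8816, 1.8394, 1.7911, 1.7368, 1.6768, 1.6112, 1.5403, 1.4642, 1.3833, 1.2978, 1.208, 1.1141, 1.0166, 0.9157, 0.8117, 0.7051, 0.5961, 0.4851, 0.3725, 0.2587, 0.144, 0.0288, -0.0864, -0.2014, -0.3157, -0.429, -0.5408, -0.6508, -0.7587, -0.8641, -0.9665, -1.0658, -1.1615, -1.2534, -1.3411, -1.4244, -1.5029, -1.5764, -1.6447, -1.7075, -1.7647, -1.816, -1.8612, -1.9003, -1.9331, -1.9594, -1.9793, -1.9925, -1.9992].
Lovász (edge-transitive): ϑ = −109·(-2*cos(pi/109))/((2)−(-2*cos(pi/109))) = 109*cos(pi/109)/(cos(pi/109) + 1).
≈ 54.4886801 (to 7 d.p.).
Check 54 ≤ 109*cos(pi/109)/(cos(pi/109) + 1) ≤ 55: both strict.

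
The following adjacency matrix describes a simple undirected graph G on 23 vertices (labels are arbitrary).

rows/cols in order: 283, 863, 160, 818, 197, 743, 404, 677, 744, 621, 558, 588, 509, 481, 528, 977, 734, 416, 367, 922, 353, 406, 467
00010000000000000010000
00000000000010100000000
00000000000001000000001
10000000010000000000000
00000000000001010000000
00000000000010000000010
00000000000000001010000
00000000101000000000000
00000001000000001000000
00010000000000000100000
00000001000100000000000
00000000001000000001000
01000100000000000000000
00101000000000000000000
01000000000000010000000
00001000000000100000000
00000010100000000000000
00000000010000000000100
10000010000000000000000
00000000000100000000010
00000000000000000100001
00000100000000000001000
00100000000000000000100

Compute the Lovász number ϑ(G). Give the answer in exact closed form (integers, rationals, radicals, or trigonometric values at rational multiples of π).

23*cos(pi/23)/(cos(pi/23) + 1)

Vertex 922 has 2 neighbors: 588, 406.
deg(406) = 2; N(406) = {743, 922}.
Vertex 744 has 2 neighbors: 677, 734.
deg(197) = 2; N(197) = {481, 977}.
2-regular, N=23; the odd cycle C_{23}.
spec(A) ≈ [2.0, 1.926, 1.709, 1.365, 0.92, 0.407, -0.136, -0.67, -1.153, -1.551, -1.834, -1.981] (distinct, 3 d.p.).
With N=23: ϑ(G) = 23·(-(-1)*2*cos(pi/23))/(2−(-2*cos(pi/23))) = 23*cos(pi/23)/(cos(pi/23) + 1).
= 11.446194… (decimal).
Sandwich: α(G)=11 ≤ ϑ(G)=23*cos(pi/23)/(cos(pi/23) + 1) ≤ χ(Ḡ)=12 (both strict).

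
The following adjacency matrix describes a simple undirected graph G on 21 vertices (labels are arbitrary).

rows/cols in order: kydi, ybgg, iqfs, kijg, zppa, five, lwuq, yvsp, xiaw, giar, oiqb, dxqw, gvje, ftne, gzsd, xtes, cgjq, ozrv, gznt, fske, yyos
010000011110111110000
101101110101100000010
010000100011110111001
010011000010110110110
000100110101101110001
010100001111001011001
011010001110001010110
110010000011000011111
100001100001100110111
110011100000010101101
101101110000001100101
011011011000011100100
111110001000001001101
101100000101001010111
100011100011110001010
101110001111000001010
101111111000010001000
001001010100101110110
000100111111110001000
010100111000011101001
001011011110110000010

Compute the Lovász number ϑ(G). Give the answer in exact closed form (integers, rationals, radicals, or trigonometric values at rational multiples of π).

6

deg(gvje) = 10; N(gvje) = {kydi, ybgg, iqfs, kijg, zppa, xiaw, gzsd, ozrv, gznt, yyos}.
Vertex kijg has 10 neighbors: ybgg, zppa, five, oiqb, gvje, ftne, xtes, cgjq, gznt, fske.
deg(xtes) = 10; N(xtes) = {kydi, iqfs, kijg, zppa, xiaw, giar, oiqb, dxqw, ozrv, fske}.
Vertex ftne has 10 neighbors: kydi, iqfs, kijg, giar, dxqw, gzsd, cgjq, gznt, fske, yyos.
21-vertex 10-regular graph: Kneser K(7,2) on C(7,2)=21 vertices.
Distinct eigenvalues (to 4 d.p.): [10.0, 1.0, -4.0].
ϑ = −N·λ_min/(λ_max−λ_min) = −21·(-4)/(10−(-4)) = 6.
Numerically 6.000000.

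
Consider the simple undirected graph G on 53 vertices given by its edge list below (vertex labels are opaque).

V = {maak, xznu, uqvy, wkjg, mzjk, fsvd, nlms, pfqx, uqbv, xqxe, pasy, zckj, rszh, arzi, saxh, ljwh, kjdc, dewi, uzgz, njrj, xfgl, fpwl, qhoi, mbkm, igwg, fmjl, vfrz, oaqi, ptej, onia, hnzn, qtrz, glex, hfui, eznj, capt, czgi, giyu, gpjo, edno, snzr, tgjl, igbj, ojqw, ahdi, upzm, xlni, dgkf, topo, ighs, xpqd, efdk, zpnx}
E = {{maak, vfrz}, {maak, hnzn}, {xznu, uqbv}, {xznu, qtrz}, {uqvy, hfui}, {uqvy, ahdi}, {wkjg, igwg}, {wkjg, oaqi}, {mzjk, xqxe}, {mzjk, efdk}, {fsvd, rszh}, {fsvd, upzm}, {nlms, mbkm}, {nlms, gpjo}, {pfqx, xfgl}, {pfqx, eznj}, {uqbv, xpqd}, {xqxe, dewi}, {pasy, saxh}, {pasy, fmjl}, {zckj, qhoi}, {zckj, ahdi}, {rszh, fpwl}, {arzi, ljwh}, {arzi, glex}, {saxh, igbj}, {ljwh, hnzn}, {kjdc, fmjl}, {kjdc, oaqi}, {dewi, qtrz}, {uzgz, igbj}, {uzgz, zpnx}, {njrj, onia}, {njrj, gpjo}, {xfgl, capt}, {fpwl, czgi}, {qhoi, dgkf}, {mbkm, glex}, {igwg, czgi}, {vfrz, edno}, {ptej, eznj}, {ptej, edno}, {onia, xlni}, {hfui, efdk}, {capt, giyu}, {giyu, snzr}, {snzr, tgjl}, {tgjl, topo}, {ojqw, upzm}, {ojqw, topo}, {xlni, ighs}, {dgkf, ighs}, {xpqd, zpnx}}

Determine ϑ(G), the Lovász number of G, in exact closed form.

Vertex upzm has 2 neighbors: fsvd, ojqw.
Vertex kjdc has 2 neighbors: fmjl, oaqi.
deg(xqxe) = 2; N(xqxe) = {mzjk, dewi}.
deg(fmjl) = 2; N(fmjl) = {pasy, kjdc}.
2-regular, N=53; connected 2-regular on 53 ⇒ C_{53}.
The 27 distinct eigenvalues: [2.0, 1.986, 1.944, 1.8748, 1.7793, 1.6588, 1.515, 1.35, 1.166, 0.9656, 0.7517, 0.5272, 0.2953, 0.0593, -0.1776, -0.412, -0.6405, -0.8601, -1.0676, -1.2602, -1.435, -1.5897, -1.7221, -1.8303, -1.9128, -1.9685, -1.9965].
Lovász (edge-transitive): ϑ = −53·(-2*cos(pi/53))/((2)−(-2*cos(pi/53))) = 53*cos(pi/53)/(cos(pi/53) + 1).
= 26.47670899… (decimal).
α=26, χ(Ḡ)=27; ϑ=53*cos(pi/53)/(cos(pi/53) + 1) lies between (both strict).

53*cos(pi/53)/(cos(pi/53) + 1)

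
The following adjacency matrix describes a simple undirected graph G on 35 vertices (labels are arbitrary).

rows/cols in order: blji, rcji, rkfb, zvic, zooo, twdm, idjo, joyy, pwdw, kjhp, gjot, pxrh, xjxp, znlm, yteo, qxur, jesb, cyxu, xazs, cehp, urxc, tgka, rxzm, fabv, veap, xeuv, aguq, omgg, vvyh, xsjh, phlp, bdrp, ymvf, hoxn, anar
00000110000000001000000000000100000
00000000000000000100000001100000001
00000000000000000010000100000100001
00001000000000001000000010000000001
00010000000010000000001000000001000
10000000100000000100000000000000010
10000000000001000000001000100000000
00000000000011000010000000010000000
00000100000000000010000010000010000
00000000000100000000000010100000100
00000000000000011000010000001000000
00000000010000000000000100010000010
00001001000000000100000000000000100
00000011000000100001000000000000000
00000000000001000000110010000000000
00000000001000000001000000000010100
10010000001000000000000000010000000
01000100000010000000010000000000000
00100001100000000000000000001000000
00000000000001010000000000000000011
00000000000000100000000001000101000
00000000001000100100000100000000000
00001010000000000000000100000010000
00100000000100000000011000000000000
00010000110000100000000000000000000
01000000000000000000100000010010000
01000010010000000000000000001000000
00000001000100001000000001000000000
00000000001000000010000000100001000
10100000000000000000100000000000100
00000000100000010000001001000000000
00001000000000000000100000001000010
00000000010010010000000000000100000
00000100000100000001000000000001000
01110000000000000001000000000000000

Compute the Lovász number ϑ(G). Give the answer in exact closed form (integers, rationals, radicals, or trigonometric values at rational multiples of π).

N(aguq) = {rcji, idjo, kjhp, vvyh}, |N(aguq)| = 4.
N(urxc) = {yteo, xeuv, xsjh, bdrp}, |N(urxc)| = 4.
Vertex xazs has 4 neighbors: rkfb, joyy, pwdw, vvyh.
N(kjhp) = {pxrh, veap, aguq, ymvf}, |N(kjhp)| = 4.
deg(v) = 4 for all v (|V|=35); Kneser K(7,3) on C(7,3)=35 vertices.
A has 4 distinct eigenvalues ≈ [4.0, 2.0, -1.0, -3.0].
ϑ = −N·λ_min/(λ_max−λ_min) = −35·(-3)/(4−(-3)) = 15.
= 15.000000… (decimal).

15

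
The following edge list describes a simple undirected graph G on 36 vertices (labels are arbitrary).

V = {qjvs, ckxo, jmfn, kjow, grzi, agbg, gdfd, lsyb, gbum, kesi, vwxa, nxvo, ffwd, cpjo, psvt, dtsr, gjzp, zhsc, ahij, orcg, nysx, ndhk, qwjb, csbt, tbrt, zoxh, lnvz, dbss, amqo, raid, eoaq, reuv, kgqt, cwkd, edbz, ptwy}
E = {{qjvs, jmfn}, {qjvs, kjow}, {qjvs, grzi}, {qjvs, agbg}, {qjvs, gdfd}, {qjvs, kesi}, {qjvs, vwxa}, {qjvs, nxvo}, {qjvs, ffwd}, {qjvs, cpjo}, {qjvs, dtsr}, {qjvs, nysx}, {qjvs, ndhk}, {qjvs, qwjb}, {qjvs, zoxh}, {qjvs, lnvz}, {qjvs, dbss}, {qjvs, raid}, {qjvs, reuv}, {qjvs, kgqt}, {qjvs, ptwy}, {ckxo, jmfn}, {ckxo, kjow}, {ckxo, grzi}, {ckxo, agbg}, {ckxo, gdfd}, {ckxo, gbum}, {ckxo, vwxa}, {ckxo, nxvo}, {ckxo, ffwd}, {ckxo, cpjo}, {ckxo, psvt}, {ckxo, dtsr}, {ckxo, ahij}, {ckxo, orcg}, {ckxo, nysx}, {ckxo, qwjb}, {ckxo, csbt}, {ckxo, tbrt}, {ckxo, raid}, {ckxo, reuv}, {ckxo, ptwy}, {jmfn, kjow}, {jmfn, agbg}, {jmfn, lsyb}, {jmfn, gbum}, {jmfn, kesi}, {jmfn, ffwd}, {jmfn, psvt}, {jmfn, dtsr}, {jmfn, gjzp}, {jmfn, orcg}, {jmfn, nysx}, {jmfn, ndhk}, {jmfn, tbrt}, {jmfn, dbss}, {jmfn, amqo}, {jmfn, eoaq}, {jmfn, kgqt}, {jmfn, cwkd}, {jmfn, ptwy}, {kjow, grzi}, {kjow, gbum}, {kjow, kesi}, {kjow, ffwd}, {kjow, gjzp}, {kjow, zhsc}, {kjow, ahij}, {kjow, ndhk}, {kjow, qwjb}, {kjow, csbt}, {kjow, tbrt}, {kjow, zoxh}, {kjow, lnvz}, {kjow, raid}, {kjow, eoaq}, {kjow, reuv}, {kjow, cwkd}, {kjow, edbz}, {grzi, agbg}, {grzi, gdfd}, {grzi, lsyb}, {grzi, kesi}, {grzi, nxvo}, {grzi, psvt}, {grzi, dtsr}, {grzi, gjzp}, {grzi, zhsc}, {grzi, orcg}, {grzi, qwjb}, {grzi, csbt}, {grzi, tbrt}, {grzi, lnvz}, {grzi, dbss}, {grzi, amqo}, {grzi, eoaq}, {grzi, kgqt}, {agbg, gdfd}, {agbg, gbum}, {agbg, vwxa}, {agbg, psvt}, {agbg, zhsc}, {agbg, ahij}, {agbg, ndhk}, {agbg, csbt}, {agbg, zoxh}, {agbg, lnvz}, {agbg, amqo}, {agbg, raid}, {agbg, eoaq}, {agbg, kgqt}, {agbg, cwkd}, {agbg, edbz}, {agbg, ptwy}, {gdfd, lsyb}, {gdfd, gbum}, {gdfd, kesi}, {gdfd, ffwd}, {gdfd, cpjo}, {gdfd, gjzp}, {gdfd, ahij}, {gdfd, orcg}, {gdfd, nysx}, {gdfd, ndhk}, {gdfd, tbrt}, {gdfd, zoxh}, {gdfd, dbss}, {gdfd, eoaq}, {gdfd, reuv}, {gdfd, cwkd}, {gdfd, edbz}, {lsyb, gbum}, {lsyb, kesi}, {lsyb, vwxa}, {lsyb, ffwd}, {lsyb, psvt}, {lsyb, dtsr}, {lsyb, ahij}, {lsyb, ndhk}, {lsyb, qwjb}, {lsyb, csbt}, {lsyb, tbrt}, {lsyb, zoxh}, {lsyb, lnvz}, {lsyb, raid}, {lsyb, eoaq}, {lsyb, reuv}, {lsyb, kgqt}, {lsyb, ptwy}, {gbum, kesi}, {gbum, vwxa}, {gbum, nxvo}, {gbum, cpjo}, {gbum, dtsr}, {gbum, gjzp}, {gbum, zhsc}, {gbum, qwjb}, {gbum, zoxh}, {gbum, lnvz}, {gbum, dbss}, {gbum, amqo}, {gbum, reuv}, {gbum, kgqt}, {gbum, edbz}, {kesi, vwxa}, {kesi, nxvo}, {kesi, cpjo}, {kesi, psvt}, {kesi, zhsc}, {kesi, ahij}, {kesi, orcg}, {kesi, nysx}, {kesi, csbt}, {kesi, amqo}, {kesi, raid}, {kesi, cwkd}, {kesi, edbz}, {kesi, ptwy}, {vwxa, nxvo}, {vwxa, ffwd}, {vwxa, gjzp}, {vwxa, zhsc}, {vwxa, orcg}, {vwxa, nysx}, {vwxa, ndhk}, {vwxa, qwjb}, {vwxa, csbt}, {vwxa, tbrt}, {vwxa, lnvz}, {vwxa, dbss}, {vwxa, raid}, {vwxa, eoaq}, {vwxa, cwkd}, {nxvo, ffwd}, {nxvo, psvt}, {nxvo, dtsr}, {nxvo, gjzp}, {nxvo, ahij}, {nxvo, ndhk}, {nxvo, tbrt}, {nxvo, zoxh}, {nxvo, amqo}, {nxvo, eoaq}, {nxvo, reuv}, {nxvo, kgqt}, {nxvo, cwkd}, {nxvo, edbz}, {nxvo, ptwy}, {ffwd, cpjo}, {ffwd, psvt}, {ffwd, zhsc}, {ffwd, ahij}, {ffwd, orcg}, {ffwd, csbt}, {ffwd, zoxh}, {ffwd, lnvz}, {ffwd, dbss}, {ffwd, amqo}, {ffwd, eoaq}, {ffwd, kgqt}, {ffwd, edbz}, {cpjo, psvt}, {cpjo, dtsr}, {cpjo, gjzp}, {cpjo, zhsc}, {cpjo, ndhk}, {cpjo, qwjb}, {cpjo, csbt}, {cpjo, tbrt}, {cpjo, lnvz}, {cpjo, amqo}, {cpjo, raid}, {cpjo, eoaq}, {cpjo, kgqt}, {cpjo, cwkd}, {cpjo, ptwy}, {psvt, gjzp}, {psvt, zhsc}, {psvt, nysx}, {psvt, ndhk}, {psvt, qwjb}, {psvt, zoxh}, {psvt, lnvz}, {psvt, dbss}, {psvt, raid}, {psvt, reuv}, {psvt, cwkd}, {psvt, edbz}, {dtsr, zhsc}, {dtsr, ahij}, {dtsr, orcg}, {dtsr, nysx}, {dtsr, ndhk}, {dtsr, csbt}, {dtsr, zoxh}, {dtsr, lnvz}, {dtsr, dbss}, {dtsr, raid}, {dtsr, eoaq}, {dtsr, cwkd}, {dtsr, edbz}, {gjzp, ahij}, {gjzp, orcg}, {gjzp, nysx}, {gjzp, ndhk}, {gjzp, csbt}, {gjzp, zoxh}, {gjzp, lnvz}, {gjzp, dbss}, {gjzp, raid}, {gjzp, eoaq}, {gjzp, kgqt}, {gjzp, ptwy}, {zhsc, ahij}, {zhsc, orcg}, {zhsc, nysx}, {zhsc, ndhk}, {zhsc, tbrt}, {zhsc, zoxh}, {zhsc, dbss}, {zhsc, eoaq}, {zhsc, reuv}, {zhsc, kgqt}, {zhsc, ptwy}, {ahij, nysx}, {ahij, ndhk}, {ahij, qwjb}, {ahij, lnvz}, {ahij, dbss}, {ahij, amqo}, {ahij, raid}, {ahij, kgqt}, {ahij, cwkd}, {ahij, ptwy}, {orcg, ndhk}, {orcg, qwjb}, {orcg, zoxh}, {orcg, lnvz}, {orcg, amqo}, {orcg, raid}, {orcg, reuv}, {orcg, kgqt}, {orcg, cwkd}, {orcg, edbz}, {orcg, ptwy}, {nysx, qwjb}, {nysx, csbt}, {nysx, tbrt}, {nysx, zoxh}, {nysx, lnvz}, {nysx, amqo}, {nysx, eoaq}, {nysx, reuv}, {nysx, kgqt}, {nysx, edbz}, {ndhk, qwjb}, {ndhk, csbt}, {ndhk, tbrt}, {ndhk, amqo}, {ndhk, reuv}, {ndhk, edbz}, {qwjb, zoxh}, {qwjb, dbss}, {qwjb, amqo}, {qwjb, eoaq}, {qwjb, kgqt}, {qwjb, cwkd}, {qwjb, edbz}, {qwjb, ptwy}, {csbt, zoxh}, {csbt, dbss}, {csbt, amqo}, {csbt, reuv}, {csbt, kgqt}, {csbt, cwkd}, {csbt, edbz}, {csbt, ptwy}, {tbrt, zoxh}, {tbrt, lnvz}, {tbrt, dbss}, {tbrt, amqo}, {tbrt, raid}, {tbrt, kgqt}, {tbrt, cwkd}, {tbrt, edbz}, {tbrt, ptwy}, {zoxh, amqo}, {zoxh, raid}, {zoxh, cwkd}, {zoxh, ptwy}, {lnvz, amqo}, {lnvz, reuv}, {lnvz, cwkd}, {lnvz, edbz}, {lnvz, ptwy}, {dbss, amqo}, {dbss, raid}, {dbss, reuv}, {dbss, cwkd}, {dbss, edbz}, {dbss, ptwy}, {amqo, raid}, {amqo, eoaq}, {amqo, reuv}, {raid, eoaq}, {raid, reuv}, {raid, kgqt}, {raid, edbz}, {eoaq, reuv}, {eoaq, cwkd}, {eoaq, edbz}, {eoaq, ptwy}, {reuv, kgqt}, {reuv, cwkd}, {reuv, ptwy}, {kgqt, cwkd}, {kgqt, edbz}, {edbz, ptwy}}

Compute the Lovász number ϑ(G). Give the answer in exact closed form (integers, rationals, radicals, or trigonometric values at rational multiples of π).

8

N(lnvz) = {qjvs, kjow, grzi, agbg, lsyb, gbum, vwxa, ffwd, cpjo, psvt, dtsr, gjzp, ahij, orcg, nysx, tbrt, amqo, reuv, cwkd, edbz, ptwy}, |N(lnvz)| = 21.
deg(raid) = 21; N(raid) = {qjvs, ckxo, kjow, agbg, lsyb, kesi, vwxa, cpjo, psvt, dtsr, gjzp, ahij, orcg, tbrt, zoxh, dbss, amqo, eoaq, reuv, kgqt, edbz}.
N(kesi) = {qjvs, jmfn, kjow, grzi, gdfd, lsyb, gbum, vwxa, nxvo, cpjo, psvt, zhsc, ahij, orcg, nysx, csbt, amqo, raid, cwkd, edbz, ptwy}, |N(kesi)| = 21.
deg(psvt) = 21; N(psvt) = {ckxo, jmfn, grzi, agbg, lsyb, kesi, nxvo, ffwd, cpjo, gjzp, zhsc, nysx, ndhk, qwjb, zoxh, lnvz, dbss, raid, reuv, cwkd, edbz}.
deg(v) = 21 for all v (|V|=36); this is K(9,2), the Kneser graph.
The 3 distinct eigenvalues: [21.0, 1.0, -6.0].
λ_max=21, λ_min=-6; ϑ = −36·λ_min/(λ_max−λ_min) = 8.
ϑ(G) ≈ 8.0000000.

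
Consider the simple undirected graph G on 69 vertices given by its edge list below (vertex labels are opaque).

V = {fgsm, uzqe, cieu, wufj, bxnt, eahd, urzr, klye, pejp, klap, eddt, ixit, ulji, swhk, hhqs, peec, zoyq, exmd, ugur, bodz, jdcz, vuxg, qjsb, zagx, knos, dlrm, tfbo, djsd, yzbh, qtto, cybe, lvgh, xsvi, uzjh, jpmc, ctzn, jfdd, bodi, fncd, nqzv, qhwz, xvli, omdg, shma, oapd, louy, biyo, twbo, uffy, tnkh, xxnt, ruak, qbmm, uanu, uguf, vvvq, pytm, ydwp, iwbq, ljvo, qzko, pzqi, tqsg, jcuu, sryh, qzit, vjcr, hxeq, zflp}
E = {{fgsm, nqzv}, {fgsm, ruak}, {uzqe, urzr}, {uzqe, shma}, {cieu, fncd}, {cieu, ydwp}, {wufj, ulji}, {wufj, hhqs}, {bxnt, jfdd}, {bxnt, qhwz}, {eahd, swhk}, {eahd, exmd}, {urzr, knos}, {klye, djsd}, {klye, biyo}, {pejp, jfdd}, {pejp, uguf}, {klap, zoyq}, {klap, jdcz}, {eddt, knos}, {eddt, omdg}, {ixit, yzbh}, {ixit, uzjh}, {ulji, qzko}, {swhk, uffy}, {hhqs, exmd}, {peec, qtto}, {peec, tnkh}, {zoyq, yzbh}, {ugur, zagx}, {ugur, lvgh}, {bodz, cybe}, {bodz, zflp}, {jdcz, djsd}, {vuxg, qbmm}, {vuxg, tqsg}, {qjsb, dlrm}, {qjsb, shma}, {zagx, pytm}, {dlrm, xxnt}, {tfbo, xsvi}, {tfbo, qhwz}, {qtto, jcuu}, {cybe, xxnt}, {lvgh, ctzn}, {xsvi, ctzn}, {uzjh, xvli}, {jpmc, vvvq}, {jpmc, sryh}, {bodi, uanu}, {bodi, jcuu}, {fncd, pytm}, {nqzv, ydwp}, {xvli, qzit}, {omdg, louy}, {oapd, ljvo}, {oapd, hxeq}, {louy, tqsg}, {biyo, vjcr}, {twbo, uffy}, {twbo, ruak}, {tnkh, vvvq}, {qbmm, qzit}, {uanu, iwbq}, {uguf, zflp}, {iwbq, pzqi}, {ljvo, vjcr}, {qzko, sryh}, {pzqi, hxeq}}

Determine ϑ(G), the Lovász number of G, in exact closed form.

69*cos(pi/69)/(cos(pi/69) + 1)

N(uzqe) = {urzr, shma}, |N(uzqe)| = 2.
deg(twbo) = 2; N(twbo) = {uffy, ruak}.
Vertex tfbo has 2 neighbors: xsvi, qhwz.
Vertex zoyq has 2 neighbors: klap, yzbh.
Regular of degree 2 on 69 vertices: a single 69-cycle (edge-transitive).
The 35 distinct eigenvalues: [2.0, 1.9917, 1.9669, 1.9258, 1.8688, 1.7963, 1.7088, 1.6073, 1.4924, 1.3651, 1.2265, 1.0778, 0.9201, 0.7548, 0.5833, 0.4069, 0.2272, 0.0455, -0.1365, -0.3174, -0.4956, -0.6698, -0.8384, -1.0, -1.1534, -1.2972, -1.4302, -1.5514, -1.6598, -1.7544, -1.8344, -1.8993, -1.9484, -1.9814, -1.9979].
ϑ = −N·λ_min/(λ_max−λ_min) = −69·(-2*cos(pi/69))/(2−(-2*cos(pi/69))) = 69*cos(pi/69)/(cos(pi/69) + 1).
= 34.482114103… (decimal).
Sandwich: α(G)=34 ≤ ϑ(G)=69*cos(pi/69)/(cos(pi/69) + 1) ≤ χ(Ḡ)=35 (both strict).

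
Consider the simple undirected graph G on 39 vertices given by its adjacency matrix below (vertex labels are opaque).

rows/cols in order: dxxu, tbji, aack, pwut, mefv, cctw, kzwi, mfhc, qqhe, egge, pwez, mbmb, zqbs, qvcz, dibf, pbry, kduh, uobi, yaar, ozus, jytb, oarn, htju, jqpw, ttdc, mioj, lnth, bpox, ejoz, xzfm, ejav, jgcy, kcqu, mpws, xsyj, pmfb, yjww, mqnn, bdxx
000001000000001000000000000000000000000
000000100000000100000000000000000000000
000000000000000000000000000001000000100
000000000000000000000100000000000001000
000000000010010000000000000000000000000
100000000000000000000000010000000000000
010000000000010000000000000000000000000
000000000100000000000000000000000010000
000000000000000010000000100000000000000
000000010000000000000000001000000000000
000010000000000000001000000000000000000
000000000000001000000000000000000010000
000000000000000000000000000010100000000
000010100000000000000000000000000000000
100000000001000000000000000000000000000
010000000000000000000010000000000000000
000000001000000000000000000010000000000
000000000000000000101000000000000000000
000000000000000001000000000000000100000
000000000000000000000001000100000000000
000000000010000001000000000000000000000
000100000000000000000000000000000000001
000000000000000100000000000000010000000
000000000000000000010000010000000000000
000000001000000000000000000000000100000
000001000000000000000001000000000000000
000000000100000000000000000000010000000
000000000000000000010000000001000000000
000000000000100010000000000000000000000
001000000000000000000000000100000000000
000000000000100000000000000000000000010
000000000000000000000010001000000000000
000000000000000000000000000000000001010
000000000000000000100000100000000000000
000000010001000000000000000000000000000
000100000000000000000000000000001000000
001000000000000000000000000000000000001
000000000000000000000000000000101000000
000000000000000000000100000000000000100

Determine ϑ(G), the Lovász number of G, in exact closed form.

39*cos(pi/39)/(cos(pi/39) + 1)

N(mioj) = {cctw, jqpw}, |N(mioj)| = 2.
N(pmfb) = {pwut, kcqu}, |N(pmfb)| = 2.
Vertex kzwi has 2 neighbors: tbji, qvcz.
deg(cctw) = 2; N(cctw) = {dxxu, mioj}.
G on 39 vertices is 2-regular; connected 2-regular on 39 ⇒ C_{39}.
Distinct eigenvalues (to 6 d.p.): [2.0, 1.974101, 1.897073, 1.770912, 1.598886, 1.385449, 1.136129, 0.857385, 0.556435, 0.241073, -0.080532, -0.400051, -0.70921, -1.0, -1.264891, -1.497021, -1.69038, -1.839959, -1.941884, -1.993515].
With N=39: ϑ(G) = 39·(-(-1)*2*cos(pi/39))/(2−(-2*cos(pi/39))) = 39*cos(pi/39)/(cos(pi/39) + 1).
= 19.4683324… (decimal).
Lovász sandwich 19 ≤ 39*cos(pi/39)/(cos(pi/39) + 1) ≤ 20: both strict.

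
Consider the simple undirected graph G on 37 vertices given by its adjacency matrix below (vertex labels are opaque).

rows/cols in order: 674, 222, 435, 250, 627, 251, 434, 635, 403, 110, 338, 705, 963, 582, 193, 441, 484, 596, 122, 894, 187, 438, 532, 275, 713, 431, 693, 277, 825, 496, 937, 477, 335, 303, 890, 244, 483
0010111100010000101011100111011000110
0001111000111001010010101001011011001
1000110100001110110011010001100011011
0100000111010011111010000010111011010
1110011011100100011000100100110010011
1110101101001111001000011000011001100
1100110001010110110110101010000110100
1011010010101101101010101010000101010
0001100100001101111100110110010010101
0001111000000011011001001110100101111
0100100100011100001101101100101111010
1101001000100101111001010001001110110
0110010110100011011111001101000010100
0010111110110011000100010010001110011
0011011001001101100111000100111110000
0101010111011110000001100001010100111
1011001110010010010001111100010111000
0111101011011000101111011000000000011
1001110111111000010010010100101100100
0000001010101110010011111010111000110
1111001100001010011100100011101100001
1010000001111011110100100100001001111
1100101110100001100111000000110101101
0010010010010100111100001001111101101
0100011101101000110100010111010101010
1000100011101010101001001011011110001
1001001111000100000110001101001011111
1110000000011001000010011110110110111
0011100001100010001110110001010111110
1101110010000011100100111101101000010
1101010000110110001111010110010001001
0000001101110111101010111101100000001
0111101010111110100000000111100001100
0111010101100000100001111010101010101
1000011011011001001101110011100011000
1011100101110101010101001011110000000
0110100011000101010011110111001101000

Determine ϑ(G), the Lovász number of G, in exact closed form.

sqrt(37)

Vertex 222 has 18 neighbors: 250, 627, 251, 434, 338, 705, 963, 441, 596, 187, 532, 713, 277, 496, 937, 335, 303, 483.
Vertex 582 has 18 neighbors: 435, 627, 251, 434, 635, 403, 338, 705, 193, 441, 894, 275, 693, 937, 477, 335, 244, 483.
N(431) = {674, 627, 403, 110, 338, 963, 193, 484, 122, 438, 713, 693, 277, 496, 937, 477, 335, 483}, |N(431)| = 18.
Vertex 244 has 18 neighbors: 674, 435, 250, 627, 635, 110, 338, 705, 582, 441, 596, 894, 438, 713, 693, 277, 825, 496.
deg(v) = 18 for all v (|V|=37); Paley(37): SR with (k,λ,μ)=(18,8,9).
A has 3 distinct eigenvalues ≈ [18.0, 2.541, -3.541].
λ_max=18, λ_min=-sqrt(37)/2 - 1/2; ϑ = −37·λ_min/(λ_max−λ_min) = sqrt(37).
Numerically 6.08276253.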